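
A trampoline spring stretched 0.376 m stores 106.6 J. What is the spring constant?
k = 2·PE/x² = 2·106.6/(0.376)² = 1508 N/m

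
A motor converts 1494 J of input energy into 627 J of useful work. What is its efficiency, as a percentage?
η = W_out/W_in = 627/1494 = 41.97%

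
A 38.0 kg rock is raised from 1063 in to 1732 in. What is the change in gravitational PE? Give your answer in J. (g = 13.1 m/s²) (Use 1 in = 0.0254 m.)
Convert to SI: m = 38.0 kg, Δh = 16.9926 m
ΔPE = mgΔh = (38.0)(13.1)(16.9926) = 8459 J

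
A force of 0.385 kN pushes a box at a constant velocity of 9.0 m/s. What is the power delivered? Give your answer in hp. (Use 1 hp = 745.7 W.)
Convert to SI: F = 385.0 N, v = 9.0 m/s
P = Fv = (385.0)(9.0) = 3465.0 W = 4.647 hp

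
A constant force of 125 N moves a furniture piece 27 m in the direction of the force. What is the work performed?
W = F·d = (125)(27) = 3375 J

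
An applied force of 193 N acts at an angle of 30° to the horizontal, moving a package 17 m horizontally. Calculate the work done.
W = F·d·cosθ = (193)(17)cos(30°) = 2841 J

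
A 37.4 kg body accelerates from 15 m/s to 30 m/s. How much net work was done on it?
W = ΔKE = ½m(v₂² − v₁²) = ½(37.4)(30² − 15²) = 12622.5 J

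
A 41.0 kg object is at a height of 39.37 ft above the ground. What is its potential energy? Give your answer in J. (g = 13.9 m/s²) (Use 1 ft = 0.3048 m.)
Convert to SI: m = 41.0 kg, h = 12.0 m
PE = mgh = (41.0)(13.9)(12.0) = 6839 J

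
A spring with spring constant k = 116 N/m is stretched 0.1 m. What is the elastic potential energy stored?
PE = ½kx² = ½(116)(0.1)² = 0.58 J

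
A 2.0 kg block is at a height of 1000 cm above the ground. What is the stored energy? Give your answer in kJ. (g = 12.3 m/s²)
Convert to SI: m = 2.0 kg, h = 10.0 m
PE = mgh = (2.0)(12.3)(10.0) = 246.0 J = 0.246 kJ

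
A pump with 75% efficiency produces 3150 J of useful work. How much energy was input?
W_in = W_out/η = 3150/0.75 = 4200 J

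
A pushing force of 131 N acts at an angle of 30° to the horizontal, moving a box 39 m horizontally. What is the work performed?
W = F·d·cosθ = (131)(39)cos(30°) = 4425 J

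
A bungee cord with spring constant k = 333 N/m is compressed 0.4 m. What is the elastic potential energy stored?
PE = ½kx² = ½(333)(0.4)² = 26.64 J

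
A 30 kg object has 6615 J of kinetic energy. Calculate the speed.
v = √(2·KE/m) = √(2·6615/30) = 21.0 m/s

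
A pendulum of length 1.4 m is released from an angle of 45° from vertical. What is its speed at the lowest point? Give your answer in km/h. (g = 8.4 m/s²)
h = L(1 − cosθ) = 1.4(1 − cos45°) = 0.410051 m
v = √(2gh) = √(2·8.4·0.410051) = 2.62466 m/s = 9.449 km/h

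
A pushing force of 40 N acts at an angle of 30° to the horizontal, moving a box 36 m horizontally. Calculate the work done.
W = F·d·cosθ = (40)(36)cos(30°) = 1247 J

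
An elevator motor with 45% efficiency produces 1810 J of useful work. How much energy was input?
W_in = W_out/η = 1810/0.45 = 4022 J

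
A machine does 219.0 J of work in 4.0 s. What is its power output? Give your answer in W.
P = W/t = 219.0/4.0 = 54.75 W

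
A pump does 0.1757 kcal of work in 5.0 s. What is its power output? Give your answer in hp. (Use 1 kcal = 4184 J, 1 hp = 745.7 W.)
Convert to SI: W = 735.129 J, t = 5.0 s
P = W/t = 735.129/5.0 = 147.026 W = 0.1972 hp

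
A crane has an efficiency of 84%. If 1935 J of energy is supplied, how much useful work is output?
W_out = η·W_in = 0.84·1935 = 1625.4 J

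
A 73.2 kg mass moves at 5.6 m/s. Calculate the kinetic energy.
KE = ½mv² = ½(73.2)(5.6)² = 1148 J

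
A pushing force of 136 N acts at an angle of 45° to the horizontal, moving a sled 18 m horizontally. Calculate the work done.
W = F·d·cosθ = (136)(18)cos(45°) = 1731 J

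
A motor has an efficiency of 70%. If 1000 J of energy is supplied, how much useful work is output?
W_out = η·W_in = 0.7·1000 = 700.0 J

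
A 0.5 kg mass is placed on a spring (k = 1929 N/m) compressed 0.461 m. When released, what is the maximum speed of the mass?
½kx² = ½mv² ⇒ v = x√(k/m) = (0.461)√(1929/0.5) = 28.63 m/s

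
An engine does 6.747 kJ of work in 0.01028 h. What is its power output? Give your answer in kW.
Convert to SI: W = 6747.0 J, t = 37.008 s
P = W/t = 6747.0/37.008 = 182.312 W = 0.1823 kW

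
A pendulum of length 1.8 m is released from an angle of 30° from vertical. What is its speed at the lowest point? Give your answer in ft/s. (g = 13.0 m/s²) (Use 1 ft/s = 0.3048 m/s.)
h = L(1 − cosθ) = 1.8(1 − cos30°) = 0.241154 m
v = √(2gh) = √(2·13.0·0.241154) = 2.504 m/s = 8.215 ft/s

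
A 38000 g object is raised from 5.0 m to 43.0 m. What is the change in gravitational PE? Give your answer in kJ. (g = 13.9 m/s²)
Convert to SI: m = 38.0 kg, Δh = 38.0 m
ΔPE = mgΔh = (38.0)(13.9)(38.0) = 20071.6 J = 20.07 kJ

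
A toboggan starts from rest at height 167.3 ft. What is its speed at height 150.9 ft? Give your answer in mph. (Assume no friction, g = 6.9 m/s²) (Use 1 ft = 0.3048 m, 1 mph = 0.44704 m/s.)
Convert to SI: h₁−h₂ = 4.99872 m
mgh₁ = mgh₂ + ½mv² ⇒ v = √(2g(h₁−h₂)) = √(2·6.9·4.99872) = 8.30556 m/s = 18.58 mph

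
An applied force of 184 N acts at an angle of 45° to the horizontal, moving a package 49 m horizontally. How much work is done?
W = F·d·cosθ = (184)(49)cos(45°) = 6375 J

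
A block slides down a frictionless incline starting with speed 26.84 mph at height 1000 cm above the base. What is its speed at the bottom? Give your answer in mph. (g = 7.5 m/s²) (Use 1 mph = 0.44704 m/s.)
Convert to SI: v₀ = 11.9986 m/s, h = 10.0 m
½mv₀² + mgh = ½mv² ⇒ v = √(v₀² + 2gh) = √(11.9986² + 2·7.5·10.0) = 17.1454 m/s = 38.35 mph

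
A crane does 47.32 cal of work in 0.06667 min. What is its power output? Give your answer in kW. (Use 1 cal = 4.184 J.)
Convert to SI: W = 197.987 J, t = 4.0002 s
P = W/t = 197.987/4.0002 = 49.4942 W = 0.04949 kW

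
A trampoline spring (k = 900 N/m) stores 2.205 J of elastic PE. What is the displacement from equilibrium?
x = √(2·PE/k) = √(2·2.205/900) = 0.07 m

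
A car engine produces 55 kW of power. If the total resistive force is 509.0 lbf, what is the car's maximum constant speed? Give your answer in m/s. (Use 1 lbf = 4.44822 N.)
Convert to SI: F = 2264.14 N
P = Fv ⇒ v = P/F = 55000 W/2264.14 N = 24.29 m/s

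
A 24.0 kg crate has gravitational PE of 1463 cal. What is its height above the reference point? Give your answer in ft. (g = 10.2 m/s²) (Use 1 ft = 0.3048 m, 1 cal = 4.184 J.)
Convert to SI: m = 24.0 kg, PE = 6121.19 J
h = PE/(mg) = 6121.19/(24.0·10.2) = 25.0049 m = 82.04 ft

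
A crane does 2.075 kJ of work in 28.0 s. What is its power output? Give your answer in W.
Convert to SI: W = 2075.0 J, t = 28.0 s
P = W/t = 2075.0/28.0 = 74.11 W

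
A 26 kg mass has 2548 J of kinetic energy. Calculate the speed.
v = √(2·KE/m) = √(2·2548/26) = 14.0 m/s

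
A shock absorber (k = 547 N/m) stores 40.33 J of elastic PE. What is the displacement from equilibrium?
x = √(2·PE/k) = √(2·40.33/547) = 0.384 m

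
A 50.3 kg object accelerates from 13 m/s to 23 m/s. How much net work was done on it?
W = ΔKE = ½m(v₂² − v₁²) = ½(50.3)(23² − 13²) = 9054.0 J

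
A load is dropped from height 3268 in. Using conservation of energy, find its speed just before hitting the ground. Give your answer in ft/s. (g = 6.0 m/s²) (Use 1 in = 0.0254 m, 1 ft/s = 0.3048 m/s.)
Convert to SI: h = 83.0072 m
mgh = ½mv² ⇒ v = √(2gh) = √(2·6.0·83.0072) = 31.5608 m/s = 103.5 ft/s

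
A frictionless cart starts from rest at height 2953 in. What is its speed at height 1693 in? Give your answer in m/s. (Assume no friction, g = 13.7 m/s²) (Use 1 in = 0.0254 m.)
Convert to SI: h₁−h₂ = 32.004 m
mgh₁ = mgh₂ + ½mv² ⇒ v = √(2g(h₁−h₂)) = √(2·13.7·32.004) = 29.61 m/s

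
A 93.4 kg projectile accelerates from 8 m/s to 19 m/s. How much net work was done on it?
W = ΔKE = ½m(v₂² − v₁²) = ½(93.4)(19² − 8²) = 13869.9 J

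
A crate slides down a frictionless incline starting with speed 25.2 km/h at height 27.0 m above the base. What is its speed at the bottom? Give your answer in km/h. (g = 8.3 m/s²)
Convert to SI: v₀ = 7.0 m/s, h = 27.0 m
½mv₀² + mgh = ½mv² ⇒ v = √(v₀² + 2gh) = √(7.0² + 2·8.3·27.0) = 22.298 m/s = 80.27 km/h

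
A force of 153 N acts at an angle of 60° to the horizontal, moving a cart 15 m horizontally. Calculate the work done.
W = F·d·cosθ = (153)(15)cos(60°) = 1148 J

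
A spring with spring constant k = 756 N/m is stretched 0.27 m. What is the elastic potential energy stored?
PE = ½kx² = ½(756)(0.27)² = 27.56 J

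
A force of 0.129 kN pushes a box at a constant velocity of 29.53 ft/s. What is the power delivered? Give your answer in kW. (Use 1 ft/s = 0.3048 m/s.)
Convert to SI: F = 129.0 N, v = 9.00074 m/s
P = Fv = (129.0)(9.00074) = 1161.1 W = 1.161 kW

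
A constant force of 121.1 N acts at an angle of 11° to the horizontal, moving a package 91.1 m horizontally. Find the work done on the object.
W = F·d·cosθ = (121.1)(91.1)cos(11°) = 10830 J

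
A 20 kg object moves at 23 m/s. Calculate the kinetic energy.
KE = ½mv² = ½(20)(23)² = 5290.0 J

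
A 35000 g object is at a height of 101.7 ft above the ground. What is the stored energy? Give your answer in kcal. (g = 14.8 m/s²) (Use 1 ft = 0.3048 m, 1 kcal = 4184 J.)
Convert to SI: m = 35.0 kg, h = 30.9982 m
PE = mgh = (35.0)(14.8)(30.9982) = 16057.0 J = 3.838 kcal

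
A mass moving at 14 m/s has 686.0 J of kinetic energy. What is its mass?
m = 2·KE/v² = 2·686.0/(14)² = 7.0 kg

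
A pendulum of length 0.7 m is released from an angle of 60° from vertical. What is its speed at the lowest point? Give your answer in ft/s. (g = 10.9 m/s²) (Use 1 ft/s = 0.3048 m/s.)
h = L(1 − cosθ) = 0.7(1 − cos60°) = 0.35 m
v = √(2gh) = √(2·10.9·0.35) = 2.762245 m/s = 9.062 ft/s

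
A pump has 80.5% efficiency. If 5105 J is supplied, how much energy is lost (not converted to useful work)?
W_lost = W_in(1 − η) = 5105·(1 − 0.805) = 995.5 J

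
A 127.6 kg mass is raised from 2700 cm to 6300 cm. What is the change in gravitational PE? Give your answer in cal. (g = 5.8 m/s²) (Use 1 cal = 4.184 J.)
Convert to SI: m = 127.6 kg, Δh = 36.0 m
ΔPE = mgΔh = (127.6)(5.8)(36.0) = 26642.9 J = 6368 cal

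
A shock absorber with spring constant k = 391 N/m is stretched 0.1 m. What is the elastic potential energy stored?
PE = ½kx² = ½(391)(0.1)² = 1.955 J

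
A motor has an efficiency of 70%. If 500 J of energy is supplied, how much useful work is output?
W_out = η·W_in = 0.7·500 = 350.0 J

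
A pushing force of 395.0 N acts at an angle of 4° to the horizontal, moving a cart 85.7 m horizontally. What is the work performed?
W = F·d·cosθ = (395.0)(85.7)cos(4°) = 33770 J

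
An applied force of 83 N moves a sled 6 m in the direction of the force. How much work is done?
W = F·d = (83)(6) = 498.0 J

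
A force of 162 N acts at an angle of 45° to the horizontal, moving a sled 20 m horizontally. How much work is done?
W = F·d·cosθ = (162)(20)cos(45°) = 2291 J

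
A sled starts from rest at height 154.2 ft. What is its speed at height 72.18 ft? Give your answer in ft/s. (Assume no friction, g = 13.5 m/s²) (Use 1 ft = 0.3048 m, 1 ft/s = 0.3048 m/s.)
Convert to SI: h₁−h₂ = 24.9997 m
mgh₁ = mgh₂ + ½mv² ⇒ v = √(2g(h₁−h₂)) = √(2·13.5·24.9997) = 25.9806 m/s = 85.24 ft/s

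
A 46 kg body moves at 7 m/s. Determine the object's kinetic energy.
KE = ½mv² = ½(46)(7)² = 1127.0 J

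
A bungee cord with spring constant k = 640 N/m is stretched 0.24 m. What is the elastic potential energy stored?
PE = ½kx² = ½(640)(0.24)² = 18.43 J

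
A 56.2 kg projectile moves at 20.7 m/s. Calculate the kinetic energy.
KE = ½mv² = ½(56.2)(20.7)² = 12040 J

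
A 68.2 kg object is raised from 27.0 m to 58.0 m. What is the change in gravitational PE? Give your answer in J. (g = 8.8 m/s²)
ΔPE = mgΔh = (68.2)(8.8)(31.0) = 18600 J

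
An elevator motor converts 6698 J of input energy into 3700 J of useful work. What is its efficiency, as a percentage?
η = W_out/W_in = 3700/6698 = 55.24%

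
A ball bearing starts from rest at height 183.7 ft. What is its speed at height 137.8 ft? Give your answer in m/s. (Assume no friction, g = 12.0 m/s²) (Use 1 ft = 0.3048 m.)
Convert to SI: h₁−h₂ = 13.9903 m
mgh₁ = mgh₂ + ½mv² ⇒ v = √(2g(h₁−h₂)) = √(2·12.0·13.9903) = 18.32 m/s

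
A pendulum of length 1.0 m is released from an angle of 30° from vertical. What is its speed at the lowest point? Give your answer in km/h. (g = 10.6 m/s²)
h = L(1 − cosθ) = 1.0(1 − cos30°) = 0.133975 m
v = √(2gh) = √(2·10.6·0.133975) = 1.68531 m/s = 6.067 km/h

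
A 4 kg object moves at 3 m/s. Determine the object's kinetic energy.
KE = ½mv² = ½(4)(3)² = 18.0 J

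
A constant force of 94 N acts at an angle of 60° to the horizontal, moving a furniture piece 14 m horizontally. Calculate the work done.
W = F·d·cosθ = (94)(14)cos(60°) = 658.0 J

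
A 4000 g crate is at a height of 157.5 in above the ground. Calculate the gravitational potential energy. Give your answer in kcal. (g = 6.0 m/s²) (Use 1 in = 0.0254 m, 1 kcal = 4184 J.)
Convert to SI: m = 4.0 kg, h = 4.0005 m
PE = mgh = (4.0)(6.0)(4.0005) = 96.012 J = 0.02295 kcal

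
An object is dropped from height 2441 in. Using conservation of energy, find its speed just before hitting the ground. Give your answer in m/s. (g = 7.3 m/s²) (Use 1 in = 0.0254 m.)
Convert to SI: h = 62.0014 m
mgh = ½mv² ⇒ v = √(2gh) = √(2·7.3·62.0014) = 30.09 m/s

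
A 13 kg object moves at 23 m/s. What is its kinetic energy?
KE = ½mv² = ½(13)(23)² = 3438.5 J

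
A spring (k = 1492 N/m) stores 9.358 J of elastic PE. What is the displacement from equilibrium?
x = √(2·PE/k) = √(2·9.358/1492) = 0.112 m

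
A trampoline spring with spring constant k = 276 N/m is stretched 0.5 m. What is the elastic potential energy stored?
PE = ½kx² = ½(276)(0.5)² = 34.5 J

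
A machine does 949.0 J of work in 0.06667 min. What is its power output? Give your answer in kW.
Convert to SI: W = 949.0 J, t = 4.0002 s
P = W/t = 949.0/4.0002 = 237.238 W = 0.2372 kW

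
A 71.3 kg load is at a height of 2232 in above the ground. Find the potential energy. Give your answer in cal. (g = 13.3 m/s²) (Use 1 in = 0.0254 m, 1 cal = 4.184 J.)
Convert to SI: m = 71.3 kg, h = 56.6928 m
PE = mgh = (71.3)(13.3)(56.6928) = 53761.2 J = 12850 cal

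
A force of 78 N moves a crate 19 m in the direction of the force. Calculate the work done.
W = F·d = (78)(19) = 1482 J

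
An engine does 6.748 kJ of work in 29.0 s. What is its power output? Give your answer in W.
Convert to SI: W = 6748.0 J, t = 29.0 s
P = W/t = 6748.0/29.0 = 232.7 W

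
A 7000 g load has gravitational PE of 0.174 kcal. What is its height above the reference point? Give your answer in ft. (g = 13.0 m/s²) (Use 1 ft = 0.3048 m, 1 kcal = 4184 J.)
Convert to SI: m = 7.0 kg, PE = 728.016 J
h = PE/(mg) = 728.016/(7.0·13.0) = 8.00018 m = 26.25 ft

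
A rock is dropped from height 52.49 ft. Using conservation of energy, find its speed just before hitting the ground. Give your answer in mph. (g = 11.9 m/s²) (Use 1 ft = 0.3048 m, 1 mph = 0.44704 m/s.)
Convert to SI: h = 15.999 m
mgh = ½mv² ⇒ v = √(2gh) = √(2·11.9·15.999) = 19.5135 m/s = 43.65 mph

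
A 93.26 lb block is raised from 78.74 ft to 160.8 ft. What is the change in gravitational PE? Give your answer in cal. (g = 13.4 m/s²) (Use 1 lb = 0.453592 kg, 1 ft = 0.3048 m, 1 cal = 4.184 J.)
Convert to SI: m = 42.302 kg, Δh = 25.0119 m
ΔPE = mgΔh = (42.302)(13.4)(25.0119) = 14177.9 J = 3389 cal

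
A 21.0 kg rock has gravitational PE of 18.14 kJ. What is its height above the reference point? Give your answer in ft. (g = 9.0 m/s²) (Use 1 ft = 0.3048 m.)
Convert to SI: m = 21.0 kg, PE = 18140.0 J
h = PE/(mg) = 18140.0/(21.0·9.0) = 95.9788 m = 314.9 ft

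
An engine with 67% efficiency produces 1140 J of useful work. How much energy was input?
W_in = W_out/η = 1140/0.67 = 1701 J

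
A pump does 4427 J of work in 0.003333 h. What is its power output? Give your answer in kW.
Convert to SI: W = 4427.0 J, t = 11.9988 s
P = W/t = 4427.0/11.9988 = 368.954 W = 0.369 kW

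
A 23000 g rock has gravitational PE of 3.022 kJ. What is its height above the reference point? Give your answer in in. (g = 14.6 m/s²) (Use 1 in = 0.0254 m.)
Convert to SI: m = 23.0 kg, PE = 3022.0 J
h = PE/(mg) = 3022.0/(23.0·14.6) = 8.9994 m = 354.3 in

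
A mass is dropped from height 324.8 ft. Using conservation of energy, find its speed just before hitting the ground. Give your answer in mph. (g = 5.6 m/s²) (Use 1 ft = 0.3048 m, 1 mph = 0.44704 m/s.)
Convert to SI: h = 98.999 m
mgh = ½mv² ⇒ v = √(2gh) = √(2·5.6·98.999) = 33.2985 m/s = 74.49 mph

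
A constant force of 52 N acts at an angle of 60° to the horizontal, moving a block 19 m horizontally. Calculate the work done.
W = F·d·cosθ = (52)(19)cos(60°) = 494.0 J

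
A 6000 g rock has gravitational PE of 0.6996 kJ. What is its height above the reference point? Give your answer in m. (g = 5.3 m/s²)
Convert to SI: m = 6.0 kg, PE = 699.6 J
h = PE/(mg) = 699.6/(6.0·5.3) = 22.0 m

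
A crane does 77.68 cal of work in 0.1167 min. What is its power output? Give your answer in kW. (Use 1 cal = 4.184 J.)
Convert to SI: W = 325.013 J, t = 7.002 s
P = W/t = 325.013/7.002 = 46.4172 W = 0.04642 kW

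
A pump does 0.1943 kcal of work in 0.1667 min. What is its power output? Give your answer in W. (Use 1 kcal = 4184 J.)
Convert to SI: W = 812.951 J, t = 10.002 s
P = W/t = 812.951/10.002 = 81.28 W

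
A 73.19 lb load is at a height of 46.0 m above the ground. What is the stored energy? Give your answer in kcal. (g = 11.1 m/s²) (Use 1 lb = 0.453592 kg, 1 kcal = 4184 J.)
Convert to SI: m = 33.1984 kg, h = 46.0 m
PE = mgh = (33.1984)(11.1)(46.0) = 16951.1 J = 4.051 kcal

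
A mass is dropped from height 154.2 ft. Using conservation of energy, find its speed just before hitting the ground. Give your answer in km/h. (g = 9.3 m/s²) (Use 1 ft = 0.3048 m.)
Convert to SI: h = 47.0002 m
mgh = ½mv² ⇒ v = √(2gh) = √(2·9.3·47.0002) = 29.5669 m/s = 106.4 km/h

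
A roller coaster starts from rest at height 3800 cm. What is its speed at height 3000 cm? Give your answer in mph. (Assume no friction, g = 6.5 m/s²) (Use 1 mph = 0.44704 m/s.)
Convert to SI: h₁−h₂ = 8.0 m
mgh₁ = mgh₂ + ½mv² ⇒ v = √(2g(h₁−h₂)) = √(2·6.5·8.0) = 10.198 m/s = 22.81 mph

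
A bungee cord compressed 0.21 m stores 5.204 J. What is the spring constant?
k = 2·PE/x² = 2·5.204/(0.21)² = 236.0 N/m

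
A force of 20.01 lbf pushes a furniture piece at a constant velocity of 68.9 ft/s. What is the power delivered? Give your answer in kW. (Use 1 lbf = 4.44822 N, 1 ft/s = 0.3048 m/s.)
Convert to SI: F = 89.0089 N, v = 21.0007 m/s
P = Fv = (89.0089)(21.0007) = 1869.25 W = 1.869 kW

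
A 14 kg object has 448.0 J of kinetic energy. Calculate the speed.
v = √(2·KE/m) = √(2·448.0/14) = 8.0 m/s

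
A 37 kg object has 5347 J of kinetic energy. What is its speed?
v = √(2·KE/m) = √(2·5347/37) = 17.0 m/s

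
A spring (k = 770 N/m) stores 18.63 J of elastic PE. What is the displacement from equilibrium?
x = √(2·PE/k) = √(2·18.63/770) = 0.22 m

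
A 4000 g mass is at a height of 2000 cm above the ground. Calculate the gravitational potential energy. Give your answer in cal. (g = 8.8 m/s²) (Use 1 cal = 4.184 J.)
Convert to SI: m = 4.0 kg, h = 20.0 m
PE = mgh = (4.0)(8.8)(20.0) = 704.0 J = 168.3 cal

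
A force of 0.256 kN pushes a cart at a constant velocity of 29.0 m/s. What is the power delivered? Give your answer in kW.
Convert to SI: F = 256.0 N, v = 29.0 m/s
P = Fv = (256.0)(29.0) = 7424.0 W = 7.424 kW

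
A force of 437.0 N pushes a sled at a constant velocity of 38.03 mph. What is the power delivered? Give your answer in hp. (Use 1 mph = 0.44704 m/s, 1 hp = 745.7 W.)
Convert to SI: F = 437.0 N, v = 17.0009 m/s
P = Fv = (437.0)(17.0009) = 7429.41 W = 9.963 hp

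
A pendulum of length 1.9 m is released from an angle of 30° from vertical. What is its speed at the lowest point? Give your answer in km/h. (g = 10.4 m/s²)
h = L(1 − cosθ) = 1.9(1 − cos30°) = 0.254552 m
v = √(2gh) = √(2·10.4·0.254552) = 2.30102 m/s = 8.284 km/h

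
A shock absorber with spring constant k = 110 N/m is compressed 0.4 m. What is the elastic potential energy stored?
PE = ½kx² = ½(110)(0.4)² = 8.8 J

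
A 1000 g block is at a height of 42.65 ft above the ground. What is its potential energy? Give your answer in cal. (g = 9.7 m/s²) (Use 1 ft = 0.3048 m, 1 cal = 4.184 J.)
Convert to SI: m = 1.0 kg, h = 12.9997 m
PE = mgh = (1.0)(9.7)(12.9997) = 126.097 J = 30.14 cal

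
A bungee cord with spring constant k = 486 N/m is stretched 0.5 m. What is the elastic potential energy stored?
PE = ½kx² = ½(486)(0.5)² = 60.75 J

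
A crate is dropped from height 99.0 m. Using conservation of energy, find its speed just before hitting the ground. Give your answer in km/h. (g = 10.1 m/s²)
mgh = ½mv² ⇒ v = √(2gh) = √(2·10.1·99.0) = 44.7191 m/s = 161.0 km/h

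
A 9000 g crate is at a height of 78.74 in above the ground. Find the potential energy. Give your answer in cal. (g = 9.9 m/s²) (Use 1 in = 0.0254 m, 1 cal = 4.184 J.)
Convert to SI: m = 9.0 kg, h = 2.0 m
PE = mgh = (9.0)(9.9)(2.0) = 178.2 J = 42.59 cal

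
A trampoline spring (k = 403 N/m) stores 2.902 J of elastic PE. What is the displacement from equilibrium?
x = √(2·PE/k) = √(2·2.902/403) = 0.12 m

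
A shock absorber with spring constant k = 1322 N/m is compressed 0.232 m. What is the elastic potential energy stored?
PE = ½kx² = ½(1322)(0.232)² = 35.58 J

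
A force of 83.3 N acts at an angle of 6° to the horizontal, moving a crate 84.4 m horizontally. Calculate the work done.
W = F·d·cosθ = (83.3)(84.4)cos(6°) = 6992 J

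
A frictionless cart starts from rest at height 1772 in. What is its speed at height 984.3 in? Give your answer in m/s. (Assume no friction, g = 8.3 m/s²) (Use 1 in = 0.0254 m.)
Convert to SI: h₁−h₂ = 20.0076 m
mgh₁ = mgh₂ + ½mv² ⇒ v = √(2g(h₁−h₂)) = √(2·8.3·20.0076) = 18.22 m/s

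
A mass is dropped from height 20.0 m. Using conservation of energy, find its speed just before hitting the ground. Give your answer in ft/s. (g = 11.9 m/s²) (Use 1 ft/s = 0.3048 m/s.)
mgh = ½mv² ⇒ v = √(2gh) = √(2·11.9·20.0) = 21.8174 m/s = 71.58 ft/s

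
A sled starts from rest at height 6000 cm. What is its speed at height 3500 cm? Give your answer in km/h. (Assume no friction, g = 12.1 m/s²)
Convert to SI: h₁−h₂ = 25.0 m
mgh₁ = mgh₂ + ½mv² ⇒ v = √(2g(h₁−h₂)) = √(2·12.1·25.0) = 24.5967 m/s = 88.55 km/h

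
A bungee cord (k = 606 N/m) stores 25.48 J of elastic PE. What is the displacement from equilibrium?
x = √(2·PE/k) = √(2·25.48/606) = 0.29 m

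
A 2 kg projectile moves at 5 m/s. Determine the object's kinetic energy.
KE = ½mv² = ½(2)(5)² = 25.0 J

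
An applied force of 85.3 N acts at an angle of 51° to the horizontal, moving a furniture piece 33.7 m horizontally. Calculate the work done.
W = F·d·cosθ = (85.3)(33.7)cos(51°) = 1809 J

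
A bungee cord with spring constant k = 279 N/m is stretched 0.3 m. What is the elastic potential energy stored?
PE = ½kx² = ½(279)(0.3)² = 12.56 J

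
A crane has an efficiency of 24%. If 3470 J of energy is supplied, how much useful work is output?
W_out = η·W_in = 0.24·3470 = 832.8 J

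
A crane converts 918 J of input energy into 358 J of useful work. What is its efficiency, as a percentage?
η = W_out/W_in = 358/918 = 39.0%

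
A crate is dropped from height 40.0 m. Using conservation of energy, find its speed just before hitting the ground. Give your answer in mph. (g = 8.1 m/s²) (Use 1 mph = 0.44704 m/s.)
mgh = ½mv² ⇒ v = √(2gh) = √(2·8.1·40.0) = 25.4558 m/s = 56.94 mph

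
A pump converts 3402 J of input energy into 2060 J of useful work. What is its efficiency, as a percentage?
η = W_out/W_in = 2060/3402 = 60.55%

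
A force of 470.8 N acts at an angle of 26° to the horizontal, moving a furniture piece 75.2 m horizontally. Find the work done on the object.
W = F·d·cosθ = (470.8)(75.2)cos(26°) = 31820 J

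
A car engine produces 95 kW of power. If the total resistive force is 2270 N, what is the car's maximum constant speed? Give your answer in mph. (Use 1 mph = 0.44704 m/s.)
P = Fv ⇒ v = P/F = 95000 W/2270.0 N = 41.8502 m/s = 93.62 mph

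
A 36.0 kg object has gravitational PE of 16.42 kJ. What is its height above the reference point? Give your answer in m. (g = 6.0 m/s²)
Convert to SI: m = 36.0 kg, PE = 16420.0 J
h = PE/(mg) = 16420.0/(36.0·6.0) = 76.02 m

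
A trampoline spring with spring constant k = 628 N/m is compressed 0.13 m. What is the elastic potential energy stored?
PE = ½kx² = ½(628)(0.13)² = 5.307 J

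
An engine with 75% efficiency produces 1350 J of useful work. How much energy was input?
W_in = W_out/η = 1350/0.75 = 1800 J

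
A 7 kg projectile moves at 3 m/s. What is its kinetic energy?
KE = ½mv² = ½(7)(3)² = 31.5 J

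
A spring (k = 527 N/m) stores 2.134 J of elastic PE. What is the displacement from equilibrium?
x = √(2·PE/k) = √(2·2.134/527) = 0.08999 m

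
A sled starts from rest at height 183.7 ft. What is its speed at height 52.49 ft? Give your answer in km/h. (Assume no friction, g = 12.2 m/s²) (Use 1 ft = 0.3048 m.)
Convert to SI: h₁−h₂ = 39.9928 m
mgh₁ = mgh₂ + ½mv² ⇒ v = √(2g(h₁−h₂)) = √(2·12.2·39.9928) = 31.2382 m/s = 112.5 km/h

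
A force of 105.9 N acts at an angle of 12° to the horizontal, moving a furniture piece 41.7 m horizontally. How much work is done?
W = F·d·cosθ = (105.9)(41.7)cos(12°) = 4320 J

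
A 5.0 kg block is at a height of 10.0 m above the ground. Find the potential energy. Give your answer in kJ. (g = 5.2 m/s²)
PE = mgh = (5.0)(5.2)(10.0) = 260.0 J = 0.26 kJ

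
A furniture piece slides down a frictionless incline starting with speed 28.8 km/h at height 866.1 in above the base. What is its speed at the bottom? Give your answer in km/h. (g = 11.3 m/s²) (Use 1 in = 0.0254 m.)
Convert to SI: v₀ = 8.0 m/s, h = 21.9989 m
½mv₀² + mgh = ½mv² ⇒ v = √(v₀² + 2gh) = √(8.0² + 2·11.3·21.9989) = 23.6892 m/s = 85.28 km/h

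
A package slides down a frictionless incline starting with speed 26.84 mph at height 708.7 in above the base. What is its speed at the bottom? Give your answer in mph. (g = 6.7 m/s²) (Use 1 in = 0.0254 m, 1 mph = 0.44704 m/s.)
Convert to SI: v₀ = 11.9986 m/s, h = 18.001 m
½mv₀² + mgh = ½mv² ⇒ v = √(v₀² + 2gh) = √(11.9986² + 2·6.7·18.001) = 19.626 m/s = 43.9 mph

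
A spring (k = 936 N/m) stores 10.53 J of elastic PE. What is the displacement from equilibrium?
x = √(2·PE/k) = √(2·10.53/936) = 0.15 m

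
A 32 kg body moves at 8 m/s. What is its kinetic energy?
KE = ½mv² = ½(32)(8)² = 1024.0 J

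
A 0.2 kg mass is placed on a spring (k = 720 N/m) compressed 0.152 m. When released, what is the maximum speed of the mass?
½kx² = ½mv² ⇒ v = x√(k/m) = (0.152)√(720/0.2) = 9.12 m/s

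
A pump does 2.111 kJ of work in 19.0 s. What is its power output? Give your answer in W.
Convert to SI: W = 2111.0 J, t = 19.0 s
P = W/t = 2111.0/19.0 = 111.1 W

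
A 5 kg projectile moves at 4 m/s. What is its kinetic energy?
KE = ½mv² = ½(5)(4)² = 40.0 J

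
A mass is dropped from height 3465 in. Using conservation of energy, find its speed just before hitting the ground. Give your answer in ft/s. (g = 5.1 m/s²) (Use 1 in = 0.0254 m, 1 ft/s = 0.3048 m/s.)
Convert to SI: h = 88.011 m
mgh = ½mv² ⇒ v = √(2gh) = √(2·5.1·88.011) = 29.9618 m/s = 98.3 ft/s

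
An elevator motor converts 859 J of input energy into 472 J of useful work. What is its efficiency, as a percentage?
η = W_out/W_in = 472/859 = 54.95%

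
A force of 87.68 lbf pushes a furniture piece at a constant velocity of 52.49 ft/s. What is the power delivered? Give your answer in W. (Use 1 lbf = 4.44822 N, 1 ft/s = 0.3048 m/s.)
Convert to SI: F = 390.02 N, v = 15.999 m/s
P = Fv = (390.02)(15.999) = 6240 W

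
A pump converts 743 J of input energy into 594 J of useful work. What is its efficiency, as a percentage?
η = W_out/W_in = 594/743 = 79.95%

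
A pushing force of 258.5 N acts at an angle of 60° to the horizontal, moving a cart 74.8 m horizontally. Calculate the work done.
W = F·d·cosθ = (258.5)(74.8)cos(60°) = 9668 J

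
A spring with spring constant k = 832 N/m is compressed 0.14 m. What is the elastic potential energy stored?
PE = ½kx² = ½(832)(0.14)² = 8.154 J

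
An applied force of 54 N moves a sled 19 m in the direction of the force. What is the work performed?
W = F·d = (54)(19) = 1026 J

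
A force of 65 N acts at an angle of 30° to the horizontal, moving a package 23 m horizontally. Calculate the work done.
W = F·d·cosθ = (65)(23)cos(30°) = 1295 J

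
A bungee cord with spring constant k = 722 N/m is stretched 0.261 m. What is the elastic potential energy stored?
PE = ½kx² = ½(722)(0.261)² = 24.59 J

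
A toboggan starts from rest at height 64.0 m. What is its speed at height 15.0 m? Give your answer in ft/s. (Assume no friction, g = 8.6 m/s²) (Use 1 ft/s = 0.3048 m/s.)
mgh₁ = mgh₂ + ½mv² ⇒ v = √(2g(h₁−h₂)) = √(2·8.6·49.0) = 29.031 m/s = 95.25 ft/s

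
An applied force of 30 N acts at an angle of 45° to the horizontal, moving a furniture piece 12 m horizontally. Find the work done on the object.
W = F·d·cosθ = (30)(12)cos(45°) = 254.6 J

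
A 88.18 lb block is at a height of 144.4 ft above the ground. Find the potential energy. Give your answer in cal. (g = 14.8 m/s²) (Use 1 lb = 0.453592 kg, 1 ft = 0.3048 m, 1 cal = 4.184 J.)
Convert to SI: m = 39.9977 kg, h = 44.0131 m
PE = mgh = (39.9977)(14.8)(44.0131) = 26054.3 J = 6227 cal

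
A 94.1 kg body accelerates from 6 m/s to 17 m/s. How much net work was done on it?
W = ΔKE = ½m(v₂² − v₁²) = ½(94.1)(17² − 6²) = 11903.65 J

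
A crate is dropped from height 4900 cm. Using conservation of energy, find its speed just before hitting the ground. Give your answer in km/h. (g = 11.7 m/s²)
Convert to SI: h = 49.0 m
mgh = ½mv² ⇒ v = √(2gh) = √(2·11.7·49.0) = 33.8615 m/s = 121.9 km/h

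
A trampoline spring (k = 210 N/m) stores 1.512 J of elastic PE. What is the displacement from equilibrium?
x = √(2·PE/k) = √(2·1.512/210) = 0.12 m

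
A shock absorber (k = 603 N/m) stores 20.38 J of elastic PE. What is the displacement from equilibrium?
x = √(2·PE/k) = √(2·20.38/603) = 0.26 m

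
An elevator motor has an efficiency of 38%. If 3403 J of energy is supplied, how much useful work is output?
W_out = η·W_in = 0.38·3403 = 1293.14 J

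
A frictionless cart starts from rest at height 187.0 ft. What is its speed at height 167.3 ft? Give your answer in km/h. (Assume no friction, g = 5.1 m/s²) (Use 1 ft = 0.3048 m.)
Convert to SI: h₁−h₂ = 6.00456 m
mgh₁ = mgh₂ + ½mv² ⇒ v = √(2g(h₁−h₂)) = √(2·5.1·6.00456) = 7.82602 m/s = 28.17 km/h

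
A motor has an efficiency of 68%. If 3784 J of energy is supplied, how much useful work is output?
W_out = η·W_in = 0.68·3784 = 2573.12 J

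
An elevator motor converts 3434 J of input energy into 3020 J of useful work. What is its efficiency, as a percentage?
η = W_out/W_in = 3020/3434 = 87.94%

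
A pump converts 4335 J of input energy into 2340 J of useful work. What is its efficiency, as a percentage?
η = W_out/W_in = 2340/4335 = 53.98%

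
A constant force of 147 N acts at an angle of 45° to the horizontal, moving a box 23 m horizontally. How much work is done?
W = F·d·cosθ = (147)(23)cos(45°) = 2391 J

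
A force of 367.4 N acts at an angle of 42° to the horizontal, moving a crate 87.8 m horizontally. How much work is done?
W = F·d·cosθ = (367.4)(87.8)cos(42°) = 23970 J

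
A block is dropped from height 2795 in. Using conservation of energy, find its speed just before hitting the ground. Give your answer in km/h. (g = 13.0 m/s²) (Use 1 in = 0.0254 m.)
Convert to SI: h = 70.993 m
mgh = ½mv² ⇒ v = √(2gh) = √(2·13.0·70.993) = 42.963 m/s = 154.7 km/h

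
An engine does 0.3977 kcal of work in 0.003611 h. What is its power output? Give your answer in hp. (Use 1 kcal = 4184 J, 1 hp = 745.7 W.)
Convert to SI: W = 1663.98 J, t = 12.9996 s
P = W/t = 1663.98/12.9996 = 128.002 W = 0.1717 hp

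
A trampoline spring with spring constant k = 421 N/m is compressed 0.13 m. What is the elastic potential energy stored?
PE = ½kx² = ½(421)(0.13)² = 3.557 J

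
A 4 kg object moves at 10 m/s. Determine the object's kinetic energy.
KE = ½mv² = ½(4)(10)² = 200.0 J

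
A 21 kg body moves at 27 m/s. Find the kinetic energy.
KE = ½mv² = ½(21)(27)² = 7654.5 J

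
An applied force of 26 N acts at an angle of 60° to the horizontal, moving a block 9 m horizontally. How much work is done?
W = F·d·cosθ = (26)(9)cos(60°) = 117.0 J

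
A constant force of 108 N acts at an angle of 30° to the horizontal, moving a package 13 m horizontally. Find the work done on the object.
W = F·d·cosθ = (108)(13)cos(30°) = 1216 J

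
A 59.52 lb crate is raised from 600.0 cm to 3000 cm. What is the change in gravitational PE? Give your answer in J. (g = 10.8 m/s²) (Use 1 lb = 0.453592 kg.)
Convert to SI: m = 26.9978 kg, Δh = 24.0 m
ΔPE = mgΔh = (26.9978)(10.8)(24.0) = 6998 J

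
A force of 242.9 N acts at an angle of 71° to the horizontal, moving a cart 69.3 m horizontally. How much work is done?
W = F·d·cosθ = (242.9)(69.3)cos(71°) = 5480 J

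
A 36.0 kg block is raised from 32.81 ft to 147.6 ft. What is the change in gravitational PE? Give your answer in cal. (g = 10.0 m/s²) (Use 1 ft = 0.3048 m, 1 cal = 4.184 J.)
Convert to SI: m = 36.0 kg, Δh = 34.988 m
ΔPE = mgΔh = (36.0)(10.0)(34.988) = 12595.7 J = 3010 cal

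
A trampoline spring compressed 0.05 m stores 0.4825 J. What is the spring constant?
k = 2·PE/x² = 2·0.4825/(0.05)² = 386.0 N/m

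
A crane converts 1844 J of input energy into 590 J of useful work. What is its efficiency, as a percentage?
η = W_out/W_in = 590/1844 = 32.0%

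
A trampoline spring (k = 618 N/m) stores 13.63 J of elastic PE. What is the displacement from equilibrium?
x = √(2·PE/k) = √(2·13.63/618) = 0.21 m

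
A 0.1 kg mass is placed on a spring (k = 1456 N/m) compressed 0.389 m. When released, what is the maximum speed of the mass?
½kx² = ½mv² ⇒ v = x√(k/m) = (0.389)√(1456/0.1) = 46.94 m/s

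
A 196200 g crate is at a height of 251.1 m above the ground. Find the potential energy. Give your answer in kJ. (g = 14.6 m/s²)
Convert to SI: m = 196.2 kg, h = 251.1 m
PE = mgh = (196.2)(14.6)(251.1) = 719281 J = 719.3 kJ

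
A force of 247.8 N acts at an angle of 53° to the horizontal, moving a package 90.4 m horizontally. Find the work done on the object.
W = F·d·cosθ = (247.8)(90.4)cos(53°) = 13480 J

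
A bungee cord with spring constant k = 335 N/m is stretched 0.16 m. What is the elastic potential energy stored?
PE = ½kx² = ½(335)(0.16)² = 4.288 J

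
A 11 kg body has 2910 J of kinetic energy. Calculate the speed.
v = √(2·KE/m) = √(2·2910/11) = 23.0 m/s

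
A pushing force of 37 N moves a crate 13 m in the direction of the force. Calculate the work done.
W = F·d = (37)(13) = 481.0 J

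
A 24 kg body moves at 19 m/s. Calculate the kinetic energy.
KE = ½mv² = ½(24)(19)² = 4332.0 J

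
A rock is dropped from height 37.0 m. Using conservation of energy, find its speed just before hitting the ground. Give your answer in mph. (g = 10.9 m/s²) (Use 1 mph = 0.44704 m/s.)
mgh = ½mv² ⇒ v = √(2gh) = √(2·10.9·37.0) = 28.4007 m/s = 63.53 mph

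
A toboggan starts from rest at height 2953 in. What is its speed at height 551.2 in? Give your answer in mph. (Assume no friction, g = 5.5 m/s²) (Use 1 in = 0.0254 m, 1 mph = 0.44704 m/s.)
Convert to SI: h₁−h₂ = 61.0057 m
mgh₁ = mgh₂ + ½mv² ⇒ v = √(2g(h₁−h₂)) = √(2·5.5·61.0057) = 25.9049 m/s = 57.95 mph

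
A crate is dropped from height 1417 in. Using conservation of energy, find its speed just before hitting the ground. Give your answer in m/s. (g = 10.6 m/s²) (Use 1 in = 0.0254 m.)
Convert to SI: h = 35.9918 m
mgh = ½mv² ⇒ v = √(2gh) = √(2·10.6·35.9918) = 27.62 m/s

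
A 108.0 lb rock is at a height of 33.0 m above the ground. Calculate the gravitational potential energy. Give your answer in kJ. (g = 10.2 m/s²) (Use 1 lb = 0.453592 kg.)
Convert to SI: m = 48.9879 kg, h = 33.0 m
PE = mgh = (48.9879)(10.2)(33.0) = 16489.3 J = 16.49 kJ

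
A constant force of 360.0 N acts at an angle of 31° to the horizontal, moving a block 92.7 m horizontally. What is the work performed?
W = F·d·cosθ = (360.0)(92.7)cos(31°) = 28610 J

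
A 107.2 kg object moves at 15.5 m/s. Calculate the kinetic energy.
KE = ½mv² = ½(107.2)(15.5)² = 12880 J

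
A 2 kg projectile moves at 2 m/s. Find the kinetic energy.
KE = ½mv² = ½(2)(2)² = 4.0 J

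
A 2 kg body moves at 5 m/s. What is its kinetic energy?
KE = ½mv² = ½(2)(5)² = 25.0 J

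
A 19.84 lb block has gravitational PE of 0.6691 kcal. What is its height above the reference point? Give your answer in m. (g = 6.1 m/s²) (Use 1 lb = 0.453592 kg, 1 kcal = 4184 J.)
Convert to SI: m = 8.99927 kg, PE = 2799.51 J
h = PE/(mg) = 2799.51/(8.99927·6.1) = 51.0 m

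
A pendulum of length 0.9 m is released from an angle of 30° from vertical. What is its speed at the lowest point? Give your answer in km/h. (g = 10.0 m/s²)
h = L(1 − cosθ) = 0.9(1 − cos30°) = 0.120577 m
v = √(2gh) = √(2·10.0·0.120577) = 1.55291 m/s = 5.59 km/h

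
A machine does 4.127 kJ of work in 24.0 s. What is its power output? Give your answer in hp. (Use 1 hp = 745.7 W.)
Convert to SI: W = 4127.0 J, t = 24.0 s
P = W/t = 4127.0/24.0 = 171.958 W = 0.2306 hp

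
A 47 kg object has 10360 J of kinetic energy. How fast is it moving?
v = √(2·KE/m) = √(2·10360/47) = 21.0 m/s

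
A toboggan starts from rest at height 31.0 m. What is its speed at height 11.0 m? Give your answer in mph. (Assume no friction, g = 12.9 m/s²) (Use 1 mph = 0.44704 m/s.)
mgh₁ = mgh₂ + ½mv² ⇒ v = √(2g(h₁−h₂)) = √(2·12.9·20.0) = 22.7156 m/s = 50.81 mph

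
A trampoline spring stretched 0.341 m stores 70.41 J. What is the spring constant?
k = 2·PE/x² = 2·70.41/(0.341)² = 1211 N/m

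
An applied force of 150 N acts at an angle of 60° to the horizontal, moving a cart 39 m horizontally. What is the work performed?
W = F·d·cosθ = (150)(39)cos(60°) = 2925 J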